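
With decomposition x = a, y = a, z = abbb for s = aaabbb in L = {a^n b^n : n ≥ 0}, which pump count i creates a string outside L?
i = 2

xy²z = a · aa · abbb = aaaabbb; aaaabbb has 4 a's and 3 b's; 4 ≠ 3, so it is not in L.
(Other choices also work, e.g. i = 0, 3; only i = 1 is guaranteed to stay in L since xy¹z = s.)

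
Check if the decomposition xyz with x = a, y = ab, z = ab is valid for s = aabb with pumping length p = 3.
Violated: xyz = s

The decomposition x = a, y = ab, z = ab for s = aabb with p = 3
violates the constraint: xyz = s

xyz = 'a' + 'ab' + 'ab' = 'aabab' ≠ 'aabb' = s. The decomposition doesn't reconstruct s.

Pumping lemma constraints:
1. xyz = s (decomposition is valid)
2. |xy| ≤ p
3. |y| > 0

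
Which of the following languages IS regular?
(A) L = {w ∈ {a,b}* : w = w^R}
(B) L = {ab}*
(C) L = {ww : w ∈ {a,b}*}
(B) {ab}*

(B) L = {ab}* is regular.

This can be recognized by a finite automaton (DFA/NFA).
Regular expressions like {ab}* define regular languages.

The other choices are not regular:
- {ww : w ∈ {a,b}*}: After pumping, the two halves no longer match
- {w ∈ {a,b}* : w = w^R}: After pumping, the string is no longer symmetric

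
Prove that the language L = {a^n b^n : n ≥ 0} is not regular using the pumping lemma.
Assume for contradiction that L is regular, and let p ≥ 1 be the pumping length given by the pumping lemma.
Choose s = a^p b^p. Then s ∈ L and |s| = 2p ≥ p.
By the pumping lemma, s = xyz for some x, y, z with |xy| ≤ p, |y| ≥ 1, and xy^i z ∈ L for every i ≥ 0.
Since |xy| ≤ p and the first p symbols of s are all a's, we must have y = a^k for some k with 1 ≤ k ≤ p.

Take i = 0: xy⁰z = a^(p − k) b^p.
This string has p − k a's but p b's, and p − k < p because k ≥ 1. So xy⁰z ∉ L.

This contradicts the pumping lemma, which requires xy^i z ∈ L for all i ≥ 0.
Hence L = {a^n b^n : n ≥ 0} is not regular. ∎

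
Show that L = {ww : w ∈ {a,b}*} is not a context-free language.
Assume for contradiction that L is context-free, and let p ≥ 1 be the pumping length given by the pumping lemma for CFLs.
Choose s = a^p b^p a^p b^p. Then s ∈ L (take w = a^p b^p) and |s| = 4p ≥ p.
By the CFL pumping lemma, s = uvxyz for some u, v, x, y, z with |vxy| ≤ p, |vy| ≥ 1, and uv^i xy^i z ∈ L for every i ≥ 0.

Write s as four blocks A₁ B₁ A₂ B₂ with A₁ = A₂ = a^p and B₁ = B₂ = b^p. Since |vxy| ≤ p, the window vxy lies inside at most two adjacent blocks. Take i = 0 and let t = uxz, so |t| = 4p − |vy| with 1 ≤ |vy| ≤ p. If |t| is odd, t ∉ L immediately, so assume |vy| is even (hence |vy| ≥ 2) and |t|/2 = 2p − |vy|/2, which satisfies p ≤ |t|/2 ≤ 2p − 1.

Case 1 (vxy inside A₁B₁): t = a^(p−j) b^(p−l) a^p b^p with j + l = |vy|. The second half of t has length < 2p, so it is a suffix of the trailing a^p b^p and ends in b; the first half is a^(p−j) b^(p−l) a^((j+l)/2), which ends in a because (j+l)/2 ≥ 1. The halves differ, so t ∉ L.

Case 2 (vxy inside B₁A₂, straddling the middle): t = a^p b^(p−j) a^(p−l) b^p with j + l = |vy|. If t = ww, then w is a prefix of t of length ≥ p, so w begins with a^p; and w is a suffix of t of length ≥ p, so w ends with b^p. That forces |w| ≥ 2p, contradicting |w| = |t|/2 ≤ 2p − 1. So t ∉ L.

Case 3 (vxy inside A₂B₂): t = a^p b^p a^(p−j) b^(p−l) with j + l = |vy|. The first half of t is a prefix of a^p b^p, so it begins with a; the second half is b^((j+l)/2) a^(p−j) b^(p−l), which begins with b. The halves differ, so t ∉ L.

In every case uv⁰xy⁰z = uxz ∉ L.

This contradicts the CFL pumping lemma, which requires uv^i xy^i z ∈ L for all i ≥ 0.
Hence L = {ww : w ∈ {a,b}*} is not context-free. ∎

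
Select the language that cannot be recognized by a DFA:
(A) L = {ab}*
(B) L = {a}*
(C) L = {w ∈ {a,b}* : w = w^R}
(C) {w ∈ {a,b}* : w = w^R}

(C) L = {w ∈ {a,b}* : w = w^R} is NOT regular.

The pumping lemma can be used to prove this:
After pumping, the string is no longer symmetric

The other languages are regular because they can be recognized by finite automata.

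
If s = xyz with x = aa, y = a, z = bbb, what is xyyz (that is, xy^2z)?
aaaabbb

Given x = 'aa', y = 'a', z = 'bbb' and i = 2:

xy^2z = x + y·y·...·y (2 times) + z
       = 'aa' + 'a'^2 + 'bbb'
       = 'aa' + 'aa' + 'bbb'
       = 'aaaabbb'

The pumped string is 'aaaabbb' with length 7.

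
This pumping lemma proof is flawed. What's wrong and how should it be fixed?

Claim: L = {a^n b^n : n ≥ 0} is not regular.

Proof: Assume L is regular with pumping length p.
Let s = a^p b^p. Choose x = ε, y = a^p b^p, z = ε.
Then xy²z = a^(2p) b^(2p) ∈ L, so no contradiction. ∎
Error: The decomposition violates |xy| ≤ p. With y = a^p b^p, |xy| = |y| = 2p > p. (The proof also miscomputes xy²z, which would be a^p b^p a^p b^p rather than a^(2p) b^(2p), and it wrongly treats one harmless decomposition as settling the matter — the prover does not get to choose the decomposition.)

Correction: The pumping lemma requires |xy| ≤ p, and the argument must handle every decomposition satisfying |xy| ≤ p, |y| ≥ 1. Since s starts with p a's, any such y consists only of a's, say y = a^k with k ≥ 1. Then xy²z = a^(p+k) b^p has unequal numbers of a's and b's, so xy²z ∉ L — the required contradiction.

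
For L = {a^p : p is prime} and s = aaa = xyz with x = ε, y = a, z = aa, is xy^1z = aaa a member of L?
Yes

xy¹z = ε · a · aa = aaa.
aaa has length 3, which is prime, so it is in L.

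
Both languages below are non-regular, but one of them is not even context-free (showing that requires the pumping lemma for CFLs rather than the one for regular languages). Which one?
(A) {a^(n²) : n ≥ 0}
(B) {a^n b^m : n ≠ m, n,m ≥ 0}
(A) {a^(n²) : n ≥ 0}

(A) {a^(n²) : n ≥ 0} requires the CFL pumping lemma.

- {a^n b^m : n ≠ m, n,m ≥ 0} is context-free (but not regular)
  • Can be shown non-regular with the regular pumping lemma
  • After pumping a's, we can make n = m

- {a^(n²) : n ≥ 0} is NOT context-free
  • Requires the CFL pumping lemma to prove
  • Gaps between squares grow unboundedly

The CFL pumping lemma is "stronger" in that it can prove non-membership
in the larger class of context-free languages.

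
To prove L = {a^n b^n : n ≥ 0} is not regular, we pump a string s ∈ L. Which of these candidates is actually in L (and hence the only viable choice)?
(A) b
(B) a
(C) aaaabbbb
(C) aaaabbbb

The pumping lemma is applied to a string s that lies in L, so first check membership of each option:
- (A) b has 0 a's and 1 b's; 0 ≠ 1, so it is not in L ✗
- (B) a has 1 a's and 0 b's; 1 ≠ 0, so it is not in L ✗
- (C) aaaabbbb = a^4 b^4 has equal counts (4 = 4), so it is in L ✓

Only (C) aaaabbbb is in L, so it is the only candidate that could play the role of s.
(In a complete proof one picks s in terms of the pumping length p so that |s| ≥ p is guaranteed; a fixed string like aaaabbbb illustrates the shape of such an s.)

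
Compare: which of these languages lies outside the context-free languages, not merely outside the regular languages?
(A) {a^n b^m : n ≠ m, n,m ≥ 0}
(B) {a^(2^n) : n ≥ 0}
(B) {a^(2^n) : n ≥ 0}

(B) {a^(2^n) : n ≥ 0} requires the CFL pumping lemma.

- {a^n b^m : n ≠ m, n,m ≥ 0} is context-free (but not regular)
  • Can be shown non-regular with the regular pumping lemma
  • After pumping a's, we can make n = m

- {a^(2^n) : n ≥ 0} is NOT context-free
  • Requires the CFL pumping lemma to prove
  • Gaps between powers of 2 grow exponentially

The CFL pumping lemma is "stronger" in that it can prove non-membership
in the larger class of context-free languages.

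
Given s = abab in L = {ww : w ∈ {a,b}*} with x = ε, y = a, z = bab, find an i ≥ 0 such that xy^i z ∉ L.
i = 3

xy³z = ε · aaa · bab = aaabab; aaabab has length 6; its halves are aaa and bab, which differ, so it is not in L.
(Other choices also work, e.g. i = 0, 2; only i = 1 is guaranteed to stay in L since xy¹z = s.)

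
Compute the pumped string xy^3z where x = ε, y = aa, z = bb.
aaaaaabb

Given x = '', y = 'aa', z = 'bb' and i = 3:

xy^3z = x + y·y·...·y (3 times) + z
       = '' + 'aa'^3 + 'bb'
       = '' + 'aaaaaa' + 'bb'
       = 'aaaaaabb'

The pumped string is 'aaaaaabb' with length 8.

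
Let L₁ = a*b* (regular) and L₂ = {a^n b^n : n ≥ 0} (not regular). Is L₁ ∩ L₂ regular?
No — L₁ ∩ L₂ is not regular.

Every string a^n b^n already lies in a*b*, so L₁ ∩ L₂ = {a^n b^n : n ≥ 0} = L₂ itself, which is the standard non-regular language (pump s = a^p b^p).

Note that the bare facts "L₁ regular, L₂ non-regular" do not settle the question by themselves: the closure of regular languages under ∪, ∩, complement and difference applies only when BOTH operands are regular. With a non-regular operand the result can come out regular or non-regular depending on the specific languages, so one has to work out L₁ ∩ L₂ for this particular pair, as above.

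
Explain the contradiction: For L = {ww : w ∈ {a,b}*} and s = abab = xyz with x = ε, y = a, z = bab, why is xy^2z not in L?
xy²z = aabab ∉ L

Pumping with i = 2 replaces y = a by y² = aa:
- Original: s = xyz = abab; abab splits into halves ab · ab, which are equal, so it is in L (w = ab)
- Pumped: xy²z = ε · aa · bab = aabab
- aabab has odd length 5, so it cannot be written as ww and is not in L

The pumping lemma would require xy²z ∈ L, so this decomposition yields a contradiction.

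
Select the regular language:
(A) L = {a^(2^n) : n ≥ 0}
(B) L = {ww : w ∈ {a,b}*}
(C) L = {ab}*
(C) {ab}*

(C) L = {ab}* is regular.

This can be recognized by a finite automaton (DFA/NFA).
Regular expressions like {ab}* define regular languages.

The other choices are not regular:
- {ww : w ∈ {a,b}*}: After pumping, the two halves no longer match
- {a^(2^n) : n ≥ 0}: After pumping, length is no longer a power of 2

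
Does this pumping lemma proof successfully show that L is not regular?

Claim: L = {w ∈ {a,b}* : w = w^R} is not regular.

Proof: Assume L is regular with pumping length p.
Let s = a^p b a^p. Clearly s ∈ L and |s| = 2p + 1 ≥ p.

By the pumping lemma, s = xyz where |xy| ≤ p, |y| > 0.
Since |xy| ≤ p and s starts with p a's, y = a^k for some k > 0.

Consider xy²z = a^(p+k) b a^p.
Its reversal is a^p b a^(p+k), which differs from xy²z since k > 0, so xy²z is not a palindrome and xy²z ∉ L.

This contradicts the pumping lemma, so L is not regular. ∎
The proof is correct.

This proof is valid because:
1. s = a^p b a^p is in L and is chosen in terms of p, so |s| ≥ p holds for every p
2. The decomposition analysis is correct: |xy| ≤ p forces y to lie inside the leading a's
3. The contradiction is valid: a^(p+k) b a^p has more a's before the b than after it, so it is not a palindrome
4. The conclusion follows logically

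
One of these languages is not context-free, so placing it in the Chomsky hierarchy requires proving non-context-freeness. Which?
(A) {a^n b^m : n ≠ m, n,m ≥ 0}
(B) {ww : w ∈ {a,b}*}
(B) {ww : w ∈ {a,b}*}

(B) {ww : w ∈ {a,b}*} requires the CFL pumping lemma.

- {a^n b^m : n ≠ m, n,m ≥ 0} is context-free (but not regular)
  • Can be shown non-regular with the regular pumping lemma
  • After pumping a's, we can make n = m

- {ww : w ∈ {a,b}*} is NOT context-free
  • Requires the CFL pumping lemma to prove
  • Even a PDA cannot compare two arbitrary halves symbol by symbol; CFL pumping on a^p b^p a^p b^p fails

The CFL pumping lemma is "stronger" in that it can prove non-membership
in the larger class of context-free languages.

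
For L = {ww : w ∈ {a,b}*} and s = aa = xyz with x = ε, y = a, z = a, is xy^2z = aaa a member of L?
No

xy²z = ε · aa · a = aaa.
aaa has odd length 3, so it cannot be written as ww and is not in L.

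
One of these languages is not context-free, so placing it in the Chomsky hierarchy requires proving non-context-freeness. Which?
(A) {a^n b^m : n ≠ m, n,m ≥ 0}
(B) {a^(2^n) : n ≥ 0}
(B) {a^(2^n) : n ≥ 0}

(B) {a^(2^n) : n ≥ 0} requires the CFL pumping lemma.

- {a^n b^m : n ≠ m, n,m ≥ 0} is context-free (but not regular)
  • Can be shown non-regular with the regular pumping lemma
  • After pumping a's, we can make n = m

- {a^(2^n) : n ≥ 0} is NOT context-free
  • Requires the CFL pumping lemma to prove
  • Gaps between powers of 2 grow exponentially

The CFL pumping lemma is "stronger" in that it can prove non-membership
in the larger class of context-free languages.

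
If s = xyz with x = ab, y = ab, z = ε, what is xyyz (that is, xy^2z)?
ababab

Given x = 'ab', y = 'ab', z = '' and i = 2:

xy^2z = x + y·y·...·y (2 times) + z
       = 'ab' + 'ab'^2 + ''
       = 'ab' + 'abab' + ''
       = 'ababab'

The pumped string is 'ababab' with length 6.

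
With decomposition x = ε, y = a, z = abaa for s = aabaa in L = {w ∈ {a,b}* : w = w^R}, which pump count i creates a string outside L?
i = 2

xy²z = ε · aa · abaa = aaabaa; aaabaa reversed is aabaaa ≠ aaabaa, so it is not a palindrome and is not in L.
(Other choices also work, e.g. i = 0, 3; only i = 1 is guaranteed to stay in L since xy¹z = s.)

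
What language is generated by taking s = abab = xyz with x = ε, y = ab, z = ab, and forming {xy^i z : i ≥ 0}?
{xy^i z : i ≥ 0} = {(ab)^(i+1) : i ≥ 0} = {ab, abab, ababab, ...}

With x = ε, y = ab, z = ab: Pumping 'ab' gives strings of alternating a's and b's.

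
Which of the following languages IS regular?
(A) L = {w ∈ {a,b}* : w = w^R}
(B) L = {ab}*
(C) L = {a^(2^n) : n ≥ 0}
(B) {ab}*

(B) L = {ab}* is regular.

This can be recognized by a finite automaton (DFA/NFA).
Regular expressions like {ab}* define regular languages.

The other choices are not regular:
- {a^(2^n) : n ≥ 0}: After pumping, length is no longer a power of 2
- {w ∈ {a,b}* : w = w^R}: After pumping, the string is no longer symmetric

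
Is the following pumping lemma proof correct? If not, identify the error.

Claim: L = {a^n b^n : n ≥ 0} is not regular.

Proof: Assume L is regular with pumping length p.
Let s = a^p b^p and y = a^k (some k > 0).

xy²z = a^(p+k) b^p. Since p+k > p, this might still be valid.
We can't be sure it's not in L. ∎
The proof is INCORRECT.

Error: The conclusion is wrong.
xy²z = a^(p+k) b^p is definitely NOT in L because the number of a's (p+k) ≠ number of b's (p).
The proof incorrectly doubts what is actually a valid contradiction.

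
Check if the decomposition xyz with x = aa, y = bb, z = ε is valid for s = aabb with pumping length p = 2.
Violated: |xy| ≤ p

The decomposition x = aa, y = bb, z = ε for s = aabb with p = 2
violates the constraint: |xy| ≤ p

|xy| = |aabb| = 4 > 2 = p. The decomposition puts too many characters in xy.

Pumping lemma constraints:
1. xyz = s (decomposition is valid)
2. |xy| ≤ p
3. |y| > 0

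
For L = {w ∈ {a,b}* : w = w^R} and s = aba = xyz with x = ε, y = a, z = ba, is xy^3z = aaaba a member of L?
No

xy³z = ε · aaa · ba = aaaba.
aaaba reversed is abaaa ≠ aaaba, so it is not a palindrome and is not in L.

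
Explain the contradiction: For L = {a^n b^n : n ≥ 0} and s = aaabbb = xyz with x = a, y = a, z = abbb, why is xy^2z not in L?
xy²z = aaaabbb ∉ L

Pumping with i = 2 replaces y = a by y² = aa:
- Original: s = xyz = aaabbb; aaabbb = a^3 b^3 has equal counts (3 = 3), so it is in L
- Pumped: xy²z = a · aa · abbb = aaaabbb
- aaaabbb has 4 a's and 3 b's; 4 ≠ 3, so it is not in L

The pumping lemma would require xy²z ∈ L, so this decomposition yields a contradiction.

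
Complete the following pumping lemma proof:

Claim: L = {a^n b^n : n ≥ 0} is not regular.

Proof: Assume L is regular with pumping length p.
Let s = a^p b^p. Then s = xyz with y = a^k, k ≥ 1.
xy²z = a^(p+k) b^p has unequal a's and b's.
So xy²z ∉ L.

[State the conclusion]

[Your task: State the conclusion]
This contradicts the pumping lemma for regular languages,
which guarantees xy^i z ∈ L for all i ≥ 0.

Since our assumption that L is regular leads to a contradiction,
we conclude that L = {a^n b^n : n ≥ 0} is NOT regular. ∎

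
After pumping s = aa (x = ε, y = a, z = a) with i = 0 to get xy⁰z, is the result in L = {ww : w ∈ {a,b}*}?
No

xy⁰z = ε · ε · a = a.
a has odd length 1, so it cannot be written as ww and is not in L.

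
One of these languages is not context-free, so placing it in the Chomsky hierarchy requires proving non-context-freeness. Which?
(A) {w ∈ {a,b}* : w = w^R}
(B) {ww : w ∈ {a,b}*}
(B) {ww : w ∈ {a,b}*}

(B) {ww : w ∈ {a,b}*} requires the CFL pumping lemma.

- {w ∈ {a,b}* : w = w^R} is context-free (but not regular)
  • Can be shown non-regular with the regular pumping lemma
  • After pumping, the string is no longer symmetric

- {ww : w ∈ {a,b}*} is NOT context-free
  • Requires the CFL pumping lemma to prove
  • Cannot verify equality of two arbitrary substrings

The CFL pumping lemma is "stronger" in that it can prove non-membership
in the larger class of context-free languages.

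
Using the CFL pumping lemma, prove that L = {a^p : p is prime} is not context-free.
Assume for contradiction that L is context-free, and let p ≥ 1 be the pumping length given by the pumping lemma for CFLs.
Choose a prime q with q ≥ p and let s = a^q. Then s ∈ L and |s| = q ≥ p.
By the CFL pumping lemma, s = uvxyz for some u, v, x, y, z with |vxy| ≤ p, |vy| ≥ 1, and uv^i xy^i z ∈ L for every i ≥ 0.
All symbols are a's, so only lengths matter: let k = |vy|, with 1 ≤ k ≤ p. Then |uv^i xy^i z| = q + (i − 1)k.

Take i = q + 1: the length is q + qk = q(k + 1).
Both factors satisfy q ≥ 2 and k + 1 ≥ 2, so q(k + 1) is composite and uv^(q+1) xy^(q+1) z ∉ L.

This contradicts the CFL pumping lemma, which requires uv^i xy^i z ∈ L for all i ≥ 0.
Hence L = {a^p : p is prime} is not context-free. ∎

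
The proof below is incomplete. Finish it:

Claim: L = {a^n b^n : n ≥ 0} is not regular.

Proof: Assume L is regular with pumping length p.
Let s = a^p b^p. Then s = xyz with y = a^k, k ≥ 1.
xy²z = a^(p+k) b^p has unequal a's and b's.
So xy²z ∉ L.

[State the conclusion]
This contradicts the pumping lemma for regular languages,
which guarantees xy^i z ∈ L for all i ≥ 0.

Since our assumption that L is regular leads to a contradiction,
we conclude that L = {a^n b^n : n ≥ 0} is NOT regular. ∎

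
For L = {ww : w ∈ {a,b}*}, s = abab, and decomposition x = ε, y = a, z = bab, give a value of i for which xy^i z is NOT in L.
i = 3

xy³z = ε · aaa · bab = aaabab; aaabab has length 6; its halves are aaa and bab, which differ, so it is not in L.
(Other choices also work, e.g. i = 0, 2; only i = 1 is guaranteed to stay in L since xy¹z = s.)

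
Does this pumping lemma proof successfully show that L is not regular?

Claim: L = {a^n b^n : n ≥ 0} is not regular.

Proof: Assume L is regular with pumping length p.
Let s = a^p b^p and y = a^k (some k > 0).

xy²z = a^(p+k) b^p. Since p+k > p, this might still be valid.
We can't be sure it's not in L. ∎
The proof is INCORRECT.

Error: The conclusion is wrong.
xy²z = a^(p+k) b^p is definitely NOT in L because the number of a's (p+k) ≠ number of b's (p).
The proof incorrectly doubts what is actually a valid contradiction.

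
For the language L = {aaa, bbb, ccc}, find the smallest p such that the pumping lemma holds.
p = 4

For a finite language L, the pumping lemma holds vacuously if p > max|s| for s ∈ L.

The longest string in L = {aaa, bbb, ccc} has length 3.
If p = 4, then no string s ∈ L has |s| ≥ p, so the condition is vacuously true.

The minimum pumping length is p = 4.

Why no smaller p works: for any p ≤ 3, the longest string s ∈ L has |s| = 3 ≥ p, so it would
have to be pumpable; but pumping up (i = 2, 3, ...) produces ever longer strings, which cannot all lie in the
finite language L. So the pumping property fails for every p ≤ 3.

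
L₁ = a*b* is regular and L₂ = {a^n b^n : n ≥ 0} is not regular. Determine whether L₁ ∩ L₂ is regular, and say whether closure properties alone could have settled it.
No — L₁ ∩ L₂ is not regular.

Every string a^n b^n already lies in a*b*, so L₁ ∩ L₂ = {a^n b^n : n ≥ 0} = L₂ itself, which is the standard non-regular language (pump s = a^p b^p).

Note that the bare facts "L₁ regular, L₂ non-regular" do not settle the question by themselves: the closure of regular languages under ∪, ∩, complement and difference applies only when BOTH operands are regular. With a non-regular operand the result can come out regular or non-regular depending on the specific languages, so one has to work out L₁ ∩ L₂ for this particular pair, as above.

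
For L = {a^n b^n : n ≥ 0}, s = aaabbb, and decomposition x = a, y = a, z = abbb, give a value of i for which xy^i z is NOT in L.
i = 0

xy⁰z = a · ε · abbb = aabbb; aabbb has 2 a's and 3 b's; 2 ≠ 3, so it is not in L.
(Other choices also work, e.g. i = 2, 3; only i = 1 is guaranteed to stay in L since xy¹z = s.)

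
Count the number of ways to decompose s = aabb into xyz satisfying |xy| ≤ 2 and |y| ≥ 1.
3

For s = 'aabb' with pumping length p = 2:

Constraints: |xy| ≤ 2, |y| > 0

Valid decompositions (|xy| ≤ p, |y| ≥ 1):
  • x='', y='a', z='abb'
  • x='a', y='a', z='bb'
  • x='', y='aa', z='bb'

Total count: 3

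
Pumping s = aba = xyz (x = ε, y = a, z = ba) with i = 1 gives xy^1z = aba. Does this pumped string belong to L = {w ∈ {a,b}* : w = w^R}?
Yes

xy¹z = ε · a · ba = aba.
aba reversed is aba, the same string, so it is a palindrome and is in L.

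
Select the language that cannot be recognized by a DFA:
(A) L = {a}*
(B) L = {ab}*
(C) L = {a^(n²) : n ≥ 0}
(C) {a^(n²) : n ≥ 0}

(C) L = {a^(n²) : n ≥ 0} is NOT regular.

The pumping lemma can be used to prove this:
After pumping, length is no longer a perfect square

The other languages are regular because they can be recognized by finite automata.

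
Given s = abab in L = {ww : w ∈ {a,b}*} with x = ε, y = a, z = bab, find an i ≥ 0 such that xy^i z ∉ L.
i = 0

xy⁰z = ε · ε · bab = bab; bab has odd length 3, so it cannot be written as ww and is not in L.
(Other choices also work, e.g. i = 2, 3; only i = 1 is guaranteed to stay in L since xy¹z = s.)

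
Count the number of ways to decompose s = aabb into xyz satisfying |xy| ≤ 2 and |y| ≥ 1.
3

For s = 'aabb' with pumping length p = 2:

Constraints: |xy| ≤ 2, |y| > 0

Valid decompositions (|xy| ≤ p, |y| ≥ 1):
  • x='', y='a', z='abb'
  • x='a', y='a', z='bb'
  • x='', y='aa', z='bb'

Total count: 3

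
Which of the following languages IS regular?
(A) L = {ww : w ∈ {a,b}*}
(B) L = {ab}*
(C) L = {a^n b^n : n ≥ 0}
(B) {ab}*

(B) L = {ab}* is regular.

This can be recognized by a finite automaton (DFA/NFA).
Regular expressions like {ab}* define regular languages.

The other choices are not regular:
- {a^n b^n : n ≥ 0}: After pumping, the number of a's and b's become unequal
- {ww : w ∈ {a,b}*}: After pumping, the two halves no longer match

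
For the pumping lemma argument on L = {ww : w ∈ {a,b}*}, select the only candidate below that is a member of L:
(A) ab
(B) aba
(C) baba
(C) baba

The pumping lemma is applied to a string s that lies in L, so first check membership of each option:
- (A) ab has length 2; its halves are a and b, which differ, so it is not in L ✗
- (B) aba has odd length 3, so it cannot be written as ww and is not in L ✗
- (C) baba splits into halves ba · ba, which are equal, so it is in L (w = ba) ✓

Only (C) baba is in L, so it is the only candidate that could play the role of s.
(In a complete proof one picks s in terms of the pumping length p so that |s| ≥ p is guaranteed; a fixed string like baba illustrates the shape of such an s.)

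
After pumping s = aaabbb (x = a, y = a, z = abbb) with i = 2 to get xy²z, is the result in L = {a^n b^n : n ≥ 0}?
No

xy²z = a · aa · abbb = aaaabbb.
aaaabbb has 4 a's and 3 b's; 4 ≠ 3, so it is not in L.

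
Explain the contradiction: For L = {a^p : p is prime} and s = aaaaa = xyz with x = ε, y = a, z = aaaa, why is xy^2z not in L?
xy²z = aaaaaa ∉ L

Pumping with i = 2 replaces y = a by y² = aa:
- Original: s = xyz = aaaaa; aaaaa has length 5, which is prime, so it is in L
- Pumped: xy²z = ε · aa · aaaa = aaaaaa
- aaaaaa has length 6 = 2 × 3, which is not prime, so it is not in L

The pumping lemma would require xy²z ∈ L, so this decomposition yields a contradiction.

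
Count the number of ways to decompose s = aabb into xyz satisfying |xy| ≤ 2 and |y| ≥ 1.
3

For s = 'aabb' with pumping length p = 2:

Constraints: |xy| ≤ 2, |y| > 0

Valid decompositions (|xy| ≤ p, |y| ≥ 1):
  • x='', y='a', z='abb'
  • x='a', y='a', z='bb'
  • x='', y='aa', z='bb'

Total count: 3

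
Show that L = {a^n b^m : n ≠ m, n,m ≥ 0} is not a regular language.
Assume for contradiction that L is regular, and let p ≥ 1 be the pumping length given by the pumping lemma.
Choose s = a^p b^(p + p!). Then s ∈ L because p ≠ p + p! (as p! ≥ 1), and |s| ≥ p.
By the pumping lemma, s = xyz for some x, y, z with |xy| ≤ p, |y| ≥ 1, and xy^i z ∈ L for every i ≥ 0.
Since |xy| ≤ p and the first p symbols of s are all a's, y = a^k for some k with 1 ≤ k ≤ p.
For every i ≥ 0, xy^i z = a^(p + (i − 1)k) b^(p + p!).

Because 1 ≤ k ≤ p, k divides p!. Let t = p!/k (a positive integer) and take i = t + 1.
Then the number of a's is p + tk = p + p!, which equals the number of b's.
So xy^(t+1) z = a^(p + p!) b^(p + p!) has equally many a's and b's and is NOT in L.

This contradicts the pumping lemma, which requires xy^i z ∈ L for all i ≥ 0.
Hence L = {a^n b^m : n ≠ m, n,m ≥ 0} is not regular. ∎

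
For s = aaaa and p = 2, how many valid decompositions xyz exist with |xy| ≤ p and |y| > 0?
3

For s = 'aaaa' with pumping length p = 2:

Constraints: |xy| ≤ 2, |y| > 0

Valid decompositions (|xy| ≤ p, |y| ≥ 1):
  • x='', y='a', z='aaa'
  • x='a', y='a', z='aa'
  • x='', y='aa', z='aa'

Total count: 3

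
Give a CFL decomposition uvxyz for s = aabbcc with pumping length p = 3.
u='aa', v='b', x='b', y='c', z='c'

For s = aabbcc with pumping length p = 3:

One valid decomposition:
- u = 'aa'
- v = 'b'
- x = 'b'
- y = 'c'
- z = 'c'

Verification:
- uvxyz = 'aa' + 'b' + 'b' + 'c' + 'c' = aabbcc ✓
- |vxy| = |'bbc'| = 3 ≤ 3 ✓
- |vy| = |'bc'| = 2 > 0 ✓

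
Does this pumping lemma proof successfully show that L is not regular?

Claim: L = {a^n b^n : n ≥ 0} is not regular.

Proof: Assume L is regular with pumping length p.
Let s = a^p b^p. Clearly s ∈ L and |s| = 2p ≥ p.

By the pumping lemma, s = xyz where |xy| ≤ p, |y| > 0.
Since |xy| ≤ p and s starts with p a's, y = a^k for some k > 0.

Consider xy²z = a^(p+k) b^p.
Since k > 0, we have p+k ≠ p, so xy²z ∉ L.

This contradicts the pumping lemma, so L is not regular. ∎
The proof is correct.

This proof is valid because:
1. The string s = a^p b^p is correctly in L
2. The decomposition analysis is correct: y must consist only of a's
3. The contradiction is valid: pumping increases a's but not b's
4. The conclusion follows logically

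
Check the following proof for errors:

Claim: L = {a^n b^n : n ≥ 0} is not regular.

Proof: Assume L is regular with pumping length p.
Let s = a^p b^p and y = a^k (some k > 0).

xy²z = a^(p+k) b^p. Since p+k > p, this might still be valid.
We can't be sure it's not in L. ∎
The proof is INCORRECT.

Error: The conclusion is wrong.
xy²z = a^(p+k) b^p is definitely NOT in L because the number of a's (p+k) ≠ number of b's (p).
The proof incorrectly doubts what is actually a valid contradiction.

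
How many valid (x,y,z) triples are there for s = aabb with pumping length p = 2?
3

For s = 'aabb' with pumping length p = 2:

Constraints: |xy| ≤ 2, |y| > 0

Valid decompositions (|xy| ≤ p, |y| ≥ 1):
  • x='', y='a', z='abb'
  • x='a', y='a', z='bb'
  • x='', y='aa', z='bb'

Total count: 3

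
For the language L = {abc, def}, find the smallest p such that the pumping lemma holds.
p = 4

For a finite language L, the pumping lemma holds vacuously if p > max|s| for s ∈ L.

The longest string in L = {abc, def} has length 3.
If p = 4, then no string s ∈ L has |s| ≥ p, so the condition is vacuously true.

The minimum pumping length is p = 4.

Why no smaller p works: for any p ≤ 3, the longest string s ∈ L has |s| = 3 ≥ p, so it would
have to be pumpable; but pumping up (i = 2, 3, ...) produces ever longer strings, which cannot all lie in the
finite language L. So the pumping property fails for every p ≤ 3.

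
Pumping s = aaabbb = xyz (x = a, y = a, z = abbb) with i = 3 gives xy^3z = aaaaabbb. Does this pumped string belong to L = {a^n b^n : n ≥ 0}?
No

xy³z = a · aaa · abbb = aaaaabbb.
aaaaabbb has 5 a's and 3 b's; 5 ≠ 3, so it is not in L.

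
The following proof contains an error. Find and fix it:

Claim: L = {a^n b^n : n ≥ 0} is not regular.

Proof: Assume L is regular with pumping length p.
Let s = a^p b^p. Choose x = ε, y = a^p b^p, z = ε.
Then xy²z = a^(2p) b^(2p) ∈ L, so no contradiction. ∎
Error: The decomposition violates |xy| ≤ p. With y = a^p b^p, |xy| = |y| = 2p > p. (The proof also miscomputes xy²z, which would be a^p b^p a^p b^p rather than a^(2p) b^(2p), and it wrongly treats one harmless decomposition as settling the matter — the prover does not get to choose the decomposition.)

Correction: The pumping lemma requires |xy| ≤ p, and the argument must handle every decomposition satisfying |xy| ≤ p, |y| ≥ 1. Since s starts with p a's, any such y consists only of a's, say y = a^k with k ≥ 1. Then xy²z = a^(p+k) b^p has unequal numbers of a's and b's, so xy²z ∉ L — the required contradiction.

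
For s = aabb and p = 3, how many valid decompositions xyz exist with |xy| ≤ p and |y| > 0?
6

For s = 'aabb' with pumping length p = 3:

Constraints: |xy| ≤ 3, |y| > 0

Valid decompositions (|xy| ≤ p, |y| ≥ 1):
  • x='', y='a', z='abb'
  • x='a', y='a', z='bb'
  • x='', y='aa', z='bb'
  • x='aa', y='b', z='b'
  • x='a', y='ab', z='b'
  • x='', y='aab', z='b'

Total count: 6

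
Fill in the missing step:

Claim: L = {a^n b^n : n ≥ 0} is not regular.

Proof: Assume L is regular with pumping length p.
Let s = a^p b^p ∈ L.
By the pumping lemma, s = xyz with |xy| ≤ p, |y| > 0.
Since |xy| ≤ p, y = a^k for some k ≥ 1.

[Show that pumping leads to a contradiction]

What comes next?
Consider xy²z = a^(p+k) b^p.

Since k ≥ 1, we have p + k > p.
So xy²z has more a's than b's: (p+k) a's vs p b's.
This means xy²z ∉ L because a^n b^n requires equal counts.

This contradicts the pumping lemma which states xy²z ∈ L.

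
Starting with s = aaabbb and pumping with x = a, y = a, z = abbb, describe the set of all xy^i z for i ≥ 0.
{xy^i z : i ≥ 0} = {a^(2+i) b^3 : i ≥ 0} = {aabbb, aaabbb, aaaabbb, ...}

With x = a, y = a, z = abbb: Starting with aaabbb and pumping the second 'a', we get strings with 2+i a's followed by 3 b's for i = 0, 1, 2, ...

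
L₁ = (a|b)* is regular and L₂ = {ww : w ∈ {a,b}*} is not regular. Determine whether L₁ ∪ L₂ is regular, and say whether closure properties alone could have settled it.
Yes — L₁ ∪ L₂ is regular.

{ww} ⊆ (a|b)*, so L₁ ∪ L₂ = (a|b)*, which is regular.

Note that the bare facts "L₁ regular, L₂ non-regular" do not settle the question by themselves: the closure of regular languages under ∪, ∩, complement and difference applies only when BOTH operands are regular. With a non-regular operand the result can come out regular or non-regular depending on the specific languages, so one has to work out L₁ ∪ L₂ for this particular pair, as above.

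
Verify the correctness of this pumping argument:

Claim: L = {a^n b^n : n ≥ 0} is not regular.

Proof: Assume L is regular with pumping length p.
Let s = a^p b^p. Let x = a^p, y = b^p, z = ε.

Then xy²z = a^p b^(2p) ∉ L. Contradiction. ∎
The proof is INCORRECT.

Error: The decomposition violates |xy| ≤ p.
With x = a^p and y = b^p, we have |xy| = 2p > p.
The pumping lemma requires |xy| ≤ p, so y must be within the first p characters.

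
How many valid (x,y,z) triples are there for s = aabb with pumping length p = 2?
3

For s = 'aabb' with pumping length p = 2:

Constraints: |xy| ≤ 2, |y| > 0

Valid decompositions (|xy| ≤ p, |y| ≥ 1):
  • x='', y='a', z='abb'
  • x='a', y='a', z='bb'
  • x='', y='aa', z='bb'

Total count: 3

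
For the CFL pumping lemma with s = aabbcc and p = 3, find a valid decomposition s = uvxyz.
u='aa', v='b', x='b', y='c', z='c'

For s = aabbcc with pumping length p = 3:

One valid decomposition:
- u = 'aa'
- v = 'b'
- x = 'b'
- y = 'c'
- z = 'c'

Verification:
- uvxyz = 'aa' + 'b' + 'b' + 'c' + 'c' = aabbcc ✓
- |vxy| = |'bbc'| = 3 ≤ 3 ✓
- |vy| = |'bc'| = 2 > 0 ✓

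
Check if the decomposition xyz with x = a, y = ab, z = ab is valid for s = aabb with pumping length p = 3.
Violated: xyz = s

The decomposition x = a, y = ab, z = ab for s = aabb with p = 3
violates the constraint: xyz = s

xyz = 'a' + 'ab' + 'ab' = 'aabab' ≠ 'aabb' = s. The decomposition doesn't reconstruct s.

Pumping lemma constraints:
1. xyz = s (decomposition is valid)
2. |xy| ≤ p
3. |y| > 0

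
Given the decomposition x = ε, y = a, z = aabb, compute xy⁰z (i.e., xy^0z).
aabb

Given x = '', y = 'a', z = 'aabb' and i = 0:

xy^0z = x + y·y·...·y (0 times) + z
       = '' + 'a'^0 + 'aabb'
       = '' + '' + 'aabb'
       = 'aabb'

The pumped string is 'aabb' with length 4.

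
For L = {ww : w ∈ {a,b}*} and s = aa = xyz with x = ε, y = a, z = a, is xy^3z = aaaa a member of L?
Yes

xy³z = ε · aaa · a = aaaa.
aaaa splits into halves aa · aa, which are equal, so it is in L (w = aa).
(A single pumped string landing in L is not a contradiction by itself; a non-regularity proof needs some i for which xy^i z ∉ L, for every admissible decomposition.)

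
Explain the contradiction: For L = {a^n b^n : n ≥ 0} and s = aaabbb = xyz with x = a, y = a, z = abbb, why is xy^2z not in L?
xy²z = aaaabbb ∉ L

Pumping with i = 2 replaces y = a by y² = aa:
- Original: s = xyz = aaabbb; aaabbb = a^3 b^3 has equal counts (3 = 3), so it is in L
- Pumped: xy²z = a · aa · abbb = aaaabbb
- aaaabbb has 4 a's and 3 b's; 4 ≠ 3, so it is not in L

The pumping lemma would require xy²z ∈ L, so this decomposition yields a contradiction.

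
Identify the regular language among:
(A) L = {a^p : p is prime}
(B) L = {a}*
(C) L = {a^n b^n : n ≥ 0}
(B) {a}*

(B) L = {a}* is regular.

This can be recognized by a finite automaton (DFA/NFA).
Regular expressions like {a}* define regular languages.

The other choices are not regular:
- {a^p : p is prime}: After pumping, the length becomes composite
- {a^n b^n : n ≥ 0}: After pumping, the number of a's and b's become unequal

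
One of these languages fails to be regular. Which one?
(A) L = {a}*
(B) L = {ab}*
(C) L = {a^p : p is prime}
(C) {a^p : p is prime}

(C) L = {a^p : p is prime} is NOT regular.

The pumping lemma can be used to prove this:
After pumping, the length becomes composite

The other languages are regular because they can be recognized by finite automata.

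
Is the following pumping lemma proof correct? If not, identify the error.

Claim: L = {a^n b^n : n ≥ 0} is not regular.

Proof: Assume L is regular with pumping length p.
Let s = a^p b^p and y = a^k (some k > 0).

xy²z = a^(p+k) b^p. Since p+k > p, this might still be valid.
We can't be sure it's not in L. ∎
The proof is INCORRECT.

Error: The conclusion is wrong.
xy²z = a^(p+k) b^p is definitely NOT in L because the number of a's (p+k) ≠ number of b's (p).
The proof incorrectly doubts what is actually a valid contradiction.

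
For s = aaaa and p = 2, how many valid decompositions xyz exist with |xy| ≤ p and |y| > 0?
3

For s = 'aaaa' with pumping length p = 2:

Constraints: |xy| ≤ 2, |y| > 0

Valid decompositions (|xy| ≤ p, |y| ≥ 1):
  • x='', y='a', z='aaa'
  • x='a', y='a', z='aa'
  • x='', y='aa', z='aa'

Total count: 3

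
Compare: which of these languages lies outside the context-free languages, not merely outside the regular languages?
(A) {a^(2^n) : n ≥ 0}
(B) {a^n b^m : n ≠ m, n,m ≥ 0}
(A) {a^(2^n) : n ≥ 0}

(A) {a^(2^n) : n ≥ 0} requires the CFL pumping lemma.

- {a^n b^m : n ≠ m, n,m ≥ 0} is context-free (but not regular)
  • Can be shown non-regular with the regular pumping lemma
  • After pumping a's, we can make n = m

- {a^(2^n) : n ≥ 0} is NOT context-free
  • Requires the CFL pumping lemma to prove
  • Gaps between powers of 2 grow exponentially

The CFL pumping lemma is "stronger" in that it can prove non-membership
in the larger class of context-free languages.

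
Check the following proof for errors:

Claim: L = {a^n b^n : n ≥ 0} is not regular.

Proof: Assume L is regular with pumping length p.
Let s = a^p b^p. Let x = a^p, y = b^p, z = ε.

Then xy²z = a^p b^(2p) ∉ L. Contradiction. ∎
The proof is INCORRECT.

Error: The decomposition violates |xy| ≤ p.
With x = a^p and y = b^p, we have |xy| = 2p > p.
The pumping lemma requires |xy| ≤ p, so y must be within the first p characters.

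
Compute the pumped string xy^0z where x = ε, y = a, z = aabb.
aabb

Given x = '', y = 'a', z = 'aabb' and i = 0:

xy^0z = x + y·y·...·y (0 times) + z
       = '' + 'a'^0 + 'aabb'
       = '' + '' + 'aabb'
       = 'aabb'

The pumped string is 'aabb' with length 4.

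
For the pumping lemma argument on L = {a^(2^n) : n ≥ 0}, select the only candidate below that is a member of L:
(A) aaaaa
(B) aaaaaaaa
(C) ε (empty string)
(B) aaaaaaaa

The pumping lemma is applied to a string s that lies in L, so first check membership of each option:
- (A) aaaaa has length 5, strictly between 2^2 = 4 and 2^3 = 8, so it is not in L ✗
- (B) aaaaaaaa has length 8 = 2^3, so it is in L ✓
- (C) ε has length 0, which is not a power of 2, so it is not in L ✗

Only (B) aaaaaaaa is in L, so it is the only candidate that could play the role of s.
(In a complete proof one picks s in terms of the pumping length p so that |s| ≥ p is guaranteed; a fixed string like aaaaaaaa illustrates the shape of such an s.)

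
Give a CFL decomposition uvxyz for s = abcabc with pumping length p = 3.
u='ab', v='c', x='a', y='b', z='c'

For s = abcabc with pumping length p = 3:

One valid decomposition:
- u = 'ab'
- v = 'c'
- x = 'a'
- y = 'b'
- z = 'c'

Verification:
- uvxyz = 'ab' + 'c' + 'a' + 'b' + 'c' = abcabc ✓
- |vxy| = |'cab'| = 3 ≤ 3 ✓
- |vy| = |'cb'| = 2 > 0 ✓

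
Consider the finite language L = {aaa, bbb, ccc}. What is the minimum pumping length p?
p = 4

For a finite language L, the pumping lemma holds vacuously if p > max|s| for s ∈ L.

The longest string in L = {aaa, bbb, ccc} has length 3.
If p = 4, then no string s ∈ L has |s| ≥ p, so the condition is vacuously true.

The minimum pumping length is p = 4.

Why no smaller p works: for any p ≤ 3, the longest string s ∈ L has |s| = 3 ≥ p, so it would
have to be pumpable; but pumping up (i = 2, 3, ...) produces ever longer strings, which cannot all lie in the
finite language L. So the pumping property fails for every p ≤ 3.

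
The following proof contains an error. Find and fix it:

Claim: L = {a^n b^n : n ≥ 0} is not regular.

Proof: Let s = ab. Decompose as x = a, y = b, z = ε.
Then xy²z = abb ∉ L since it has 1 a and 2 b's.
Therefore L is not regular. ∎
Error: The string s = ab might be shorter than the pumping length p.

Correction: Choose s = a^p b^p to ensure |s| ≥ p. Also, the decomposition is wrong: with |xy| ≤ p, y cannot include b's when s starts with p a's.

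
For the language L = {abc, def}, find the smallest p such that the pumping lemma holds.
p = 4

For a finite language L, the pumping lemma holds vacuously if p > max|s| for s ∈ L.

The longest string in L = {abc, def} has length 3.
If p = 4, then no string s ∈ L has |s| ≥ p, so the condition is vacuously true.

The minimum pumping length is p = 4.

Why no smaller p works: for any p ≤ 3, the longest string s ∈ L has |s| = 3 ≥ p, so it would
have to be pumpable; but pumping up (i = 2, 3, ...) produces ever longer strings, which cannot all lie in the
finite language L. So the pumping property fails for every p ≤ 3.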